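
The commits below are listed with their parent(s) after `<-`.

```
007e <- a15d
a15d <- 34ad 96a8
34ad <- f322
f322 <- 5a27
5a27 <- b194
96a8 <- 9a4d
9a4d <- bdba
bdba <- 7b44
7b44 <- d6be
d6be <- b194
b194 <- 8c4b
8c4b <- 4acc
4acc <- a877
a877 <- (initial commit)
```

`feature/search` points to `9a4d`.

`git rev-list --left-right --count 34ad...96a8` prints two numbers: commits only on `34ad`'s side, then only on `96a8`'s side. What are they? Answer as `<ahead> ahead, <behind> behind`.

Reachable from 34ad: {34ad, 4acc, 5a27, 8c4b, a877, b194, f322}.
Reachable from 96a8: {4acc, 7b44, 8c4b, 96a8, 9a4d, a877, b194, bdba, d6be}.
Only in 34ad's history (ahead): {34ad, 5a27, f322} — 3.
Only in 96a8's history (behind): {7b44, 96a8, 9a4d, bdba, d6be} — 5.

3 ahead, 5 behind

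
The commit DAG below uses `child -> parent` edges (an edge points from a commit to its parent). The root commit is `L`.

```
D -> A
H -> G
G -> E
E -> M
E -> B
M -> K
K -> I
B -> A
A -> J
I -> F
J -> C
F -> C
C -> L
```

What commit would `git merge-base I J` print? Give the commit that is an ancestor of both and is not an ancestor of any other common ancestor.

C

Ancestors of I: {C, F, I, L}.
Ancestors of J: {C, J, L}.
Common ancestors: {C, L}.
Among these, C is not an ancestor of any other common ancestor — it is the merge base.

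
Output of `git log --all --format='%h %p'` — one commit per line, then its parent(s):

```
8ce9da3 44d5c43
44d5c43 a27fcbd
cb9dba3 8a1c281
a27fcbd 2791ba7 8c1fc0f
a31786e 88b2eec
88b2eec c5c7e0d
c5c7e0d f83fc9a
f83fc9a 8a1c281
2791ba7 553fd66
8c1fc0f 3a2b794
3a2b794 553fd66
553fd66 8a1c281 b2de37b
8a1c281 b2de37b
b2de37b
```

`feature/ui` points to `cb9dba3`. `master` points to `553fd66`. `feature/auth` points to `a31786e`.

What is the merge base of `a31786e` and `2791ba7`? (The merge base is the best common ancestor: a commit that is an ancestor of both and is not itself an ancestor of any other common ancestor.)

8a1c281

Ancestors of a31786e: {88b2eec, 8a1c281, a31786e, b2de37b, c5c7e0d, f83fc9a}.
Ancestors of 2791ba7: {2791ba7, 553fd66, 8a1c281, b2de37b}.
Common ancestors: {8a1c281, b2de37b}.
Among these, 8a1c281 is not an ancestor of any other common ancestor — it is the merge base.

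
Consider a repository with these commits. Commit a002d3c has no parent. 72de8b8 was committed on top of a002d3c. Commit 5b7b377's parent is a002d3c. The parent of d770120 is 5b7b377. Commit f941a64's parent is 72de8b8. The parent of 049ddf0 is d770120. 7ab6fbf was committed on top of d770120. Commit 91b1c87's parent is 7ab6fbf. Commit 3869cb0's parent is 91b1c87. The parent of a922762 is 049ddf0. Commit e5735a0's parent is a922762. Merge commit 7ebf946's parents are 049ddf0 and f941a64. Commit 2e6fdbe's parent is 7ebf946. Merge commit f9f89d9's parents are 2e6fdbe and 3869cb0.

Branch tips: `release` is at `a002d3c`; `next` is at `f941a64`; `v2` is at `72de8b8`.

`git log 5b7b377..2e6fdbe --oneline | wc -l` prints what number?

Reachable from 2e6fdbe: {049ddf0, 2e6fdbe, 5b7b377, 72de8b8, 7ebf946, a002d3c, d770120, f941a64}.
Reachable from 5b7b377: {5b7b377, a002d3c}.
In 2e6fdbe's history but not 5b7b377's: {049ddf0, 2e6fdbe, 72de8b8, 7ebf946, d770120, f941a64} — 6 commits.

6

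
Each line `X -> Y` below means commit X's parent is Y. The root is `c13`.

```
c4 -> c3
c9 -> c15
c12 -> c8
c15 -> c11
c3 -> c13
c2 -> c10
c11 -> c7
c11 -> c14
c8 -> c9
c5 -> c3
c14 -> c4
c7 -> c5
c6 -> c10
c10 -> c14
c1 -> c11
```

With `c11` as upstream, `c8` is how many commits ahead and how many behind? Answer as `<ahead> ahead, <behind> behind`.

Reachable from c8: {c11, c13, c14, c15, c3, c4, c5, c7, c8, c9}.
Reachable from c11: {c11, c13, c14, c3, c4, c5, c7}.
Only in c8's history (ahead): {c15, c8, c9} — 3.
Only in c11's history (behind): {} — 0.

3 ahead, 0 behind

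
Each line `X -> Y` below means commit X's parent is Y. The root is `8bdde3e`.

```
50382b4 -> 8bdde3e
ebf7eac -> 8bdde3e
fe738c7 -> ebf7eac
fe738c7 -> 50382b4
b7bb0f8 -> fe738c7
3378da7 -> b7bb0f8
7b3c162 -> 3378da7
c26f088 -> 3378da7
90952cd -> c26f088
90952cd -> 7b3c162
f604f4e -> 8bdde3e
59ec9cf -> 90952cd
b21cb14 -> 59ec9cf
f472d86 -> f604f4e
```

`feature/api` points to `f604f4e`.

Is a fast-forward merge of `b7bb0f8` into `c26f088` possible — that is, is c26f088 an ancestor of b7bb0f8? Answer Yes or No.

No

A fast-forward from c26f088 to b7bb0f8 is possible iff c26f088 is an ancestor of b7bb0f8.
Ancestors of b7bb0f8: {50382b4, 8bdde3e, b7bb0f8, ebf7eac, fe738c7}.
c26f088 is not among them, so fast-forward is not possible.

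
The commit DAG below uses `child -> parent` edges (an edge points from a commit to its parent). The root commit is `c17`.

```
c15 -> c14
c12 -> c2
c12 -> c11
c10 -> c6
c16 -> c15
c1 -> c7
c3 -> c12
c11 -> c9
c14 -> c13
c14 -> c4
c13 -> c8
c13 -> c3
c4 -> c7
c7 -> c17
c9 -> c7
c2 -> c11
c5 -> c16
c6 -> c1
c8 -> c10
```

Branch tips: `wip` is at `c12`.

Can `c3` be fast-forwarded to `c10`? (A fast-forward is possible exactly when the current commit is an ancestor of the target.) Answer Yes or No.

No

A fast-forward from c3 to c10 is possible iff c3 is an ancestor of c10.
Ancestors of c10: {c1, c10, c17, c6, c7}.
c3 is not among them, so fast-forward is not possible.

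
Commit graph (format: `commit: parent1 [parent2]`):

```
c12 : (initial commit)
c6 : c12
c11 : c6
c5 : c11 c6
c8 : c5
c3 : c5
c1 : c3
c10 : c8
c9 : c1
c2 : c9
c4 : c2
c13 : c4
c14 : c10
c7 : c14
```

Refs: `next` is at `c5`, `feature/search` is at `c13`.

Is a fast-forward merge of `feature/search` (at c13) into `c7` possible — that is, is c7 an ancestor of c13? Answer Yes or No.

No

A fast-forward from c7 to c13 is possible iff c7 is an ancestor of c13.
Ancestors of c13: {c1, c11, c12, c13, c2, c3, c4, c5, c6, c9}.
c7 is not among them, so fast-forward is not possible.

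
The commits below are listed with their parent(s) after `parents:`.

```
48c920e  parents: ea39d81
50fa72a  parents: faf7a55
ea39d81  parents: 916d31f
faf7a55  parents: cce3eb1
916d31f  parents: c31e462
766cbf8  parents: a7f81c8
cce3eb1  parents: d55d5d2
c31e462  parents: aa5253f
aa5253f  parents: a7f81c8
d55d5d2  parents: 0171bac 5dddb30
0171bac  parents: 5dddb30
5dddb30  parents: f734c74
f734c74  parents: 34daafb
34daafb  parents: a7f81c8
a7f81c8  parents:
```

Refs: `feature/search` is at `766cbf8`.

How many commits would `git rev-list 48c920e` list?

Walking parent pointers from 48c920e: reachable set = {48c920e, 916d31f, a7f81c8, aa5253f, c31e462, ea39d81}.
That is 6 commits.

6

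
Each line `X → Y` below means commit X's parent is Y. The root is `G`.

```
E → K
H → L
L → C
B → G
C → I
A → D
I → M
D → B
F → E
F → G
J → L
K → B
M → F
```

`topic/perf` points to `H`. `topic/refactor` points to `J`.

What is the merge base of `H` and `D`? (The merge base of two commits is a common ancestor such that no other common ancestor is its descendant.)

Ancestors of H: {B, C, E, F, G, H, I, K, L, M}.
Ancestors of D: {B, D, G}.
Common ancestors: {B, G}.
Among these, B is not an ancestor of any other common ancestor — it is the merge base.

B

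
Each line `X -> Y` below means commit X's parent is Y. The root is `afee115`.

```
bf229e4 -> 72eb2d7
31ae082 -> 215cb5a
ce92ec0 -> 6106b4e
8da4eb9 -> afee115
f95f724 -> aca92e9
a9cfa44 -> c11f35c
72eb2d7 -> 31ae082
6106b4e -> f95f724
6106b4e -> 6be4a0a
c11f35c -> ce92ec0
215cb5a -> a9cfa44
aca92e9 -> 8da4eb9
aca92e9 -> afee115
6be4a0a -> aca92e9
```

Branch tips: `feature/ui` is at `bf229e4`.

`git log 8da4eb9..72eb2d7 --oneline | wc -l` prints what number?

Reachable from 72eb2d7: {215cb5a, 31ae082, 6106b4e, 6be4a0a, 72eb2d7, 8da4eb9, a9cfa44, aca92e9, afee115, c11f35c, ce92ec0, f95f724}.
Reachable from 8da4eb9: {8da4eb9, afee115}.
In 72eb2d7's history but not 8da4eb9's: {215cb5a, 31ae082, 6106b4e, 6be4a0a, 72eb2d7, a9cfa44, aca92e9, c11f35c, ce92ec0, f95f724} — 10 commits.

10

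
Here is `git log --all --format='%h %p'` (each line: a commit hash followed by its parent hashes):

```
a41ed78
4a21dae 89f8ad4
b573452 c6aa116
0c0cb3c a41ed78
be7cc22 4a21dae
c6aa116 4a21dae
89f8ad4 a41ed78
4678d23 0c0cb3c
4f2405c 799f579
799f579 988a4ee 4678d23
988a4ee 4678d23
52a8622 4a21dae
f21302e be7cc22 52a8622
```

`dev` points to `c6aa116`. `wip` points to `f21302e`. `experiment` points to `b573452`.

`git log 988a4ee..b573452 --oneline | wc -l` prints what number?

Reachable from b573452: {4a21dae, 89f8ad4, a41ed78, b573452, c6aa116}.
Reachable from 988a4ee: {0c0cb3c, 4678d23, 988a4ee, a41ed78}.
In b573452's history but not 988a4ee's: {4a21dae, 89f8ad4, b573452, c6aa116} — 4 commits.

4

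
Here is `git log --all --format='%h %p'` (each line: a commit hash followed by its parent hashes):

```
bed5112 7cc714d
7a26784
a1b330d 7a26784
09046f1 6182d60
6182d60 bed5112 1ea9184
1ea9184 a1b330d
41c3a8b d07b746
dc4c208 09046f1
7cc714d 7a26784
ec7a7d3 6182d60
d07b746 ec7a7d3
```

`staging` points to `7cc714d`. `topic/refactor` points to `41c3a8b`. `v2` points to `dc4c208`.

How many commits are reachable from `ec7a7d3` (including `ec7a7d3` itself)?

7

Walking parent pointers from ec7a7d3: reachable set = {1ea9184, 6182d60, 7a26784, 7cc714d, a1b330d, bed5112, ec7a7d3}.
That is 7 commits.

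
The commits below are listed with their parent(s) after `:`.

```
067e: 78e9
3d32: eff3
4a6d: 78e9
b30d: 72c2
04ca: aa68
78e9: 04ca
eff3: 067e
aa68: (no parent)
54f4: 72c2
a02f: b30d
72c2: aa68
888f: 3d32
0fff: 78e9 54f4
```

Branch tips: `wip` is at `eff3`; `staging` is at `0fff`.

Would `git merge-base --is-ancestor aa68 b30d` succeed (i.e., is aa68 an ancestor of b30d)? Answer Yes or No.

Ancestors of b30d (commits reachable by following parents): {72c2, aa68, b30d}.
aa68 is in that set, so it is an ancestor of b30d.

Yes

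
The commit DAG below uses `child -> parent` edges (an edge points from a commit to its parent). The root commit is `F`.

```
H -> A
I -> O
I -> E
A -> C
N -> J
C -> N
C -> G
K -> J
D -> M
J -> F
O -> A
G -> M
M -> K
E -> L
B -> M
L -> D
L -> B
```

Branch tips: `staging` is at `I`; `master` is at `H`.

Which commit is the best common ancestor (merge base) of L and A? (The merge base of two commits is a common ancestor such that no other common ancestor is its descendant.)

M

Ancestors of L: {B, D, F, J, K, L, M}.
Ancestors of A: {A, C, F, G, J, K, M, N}.
Common ancestors: {F, J, K, M}.
Among these, M is not an ancestor of any other common ancestor — it is the merge base.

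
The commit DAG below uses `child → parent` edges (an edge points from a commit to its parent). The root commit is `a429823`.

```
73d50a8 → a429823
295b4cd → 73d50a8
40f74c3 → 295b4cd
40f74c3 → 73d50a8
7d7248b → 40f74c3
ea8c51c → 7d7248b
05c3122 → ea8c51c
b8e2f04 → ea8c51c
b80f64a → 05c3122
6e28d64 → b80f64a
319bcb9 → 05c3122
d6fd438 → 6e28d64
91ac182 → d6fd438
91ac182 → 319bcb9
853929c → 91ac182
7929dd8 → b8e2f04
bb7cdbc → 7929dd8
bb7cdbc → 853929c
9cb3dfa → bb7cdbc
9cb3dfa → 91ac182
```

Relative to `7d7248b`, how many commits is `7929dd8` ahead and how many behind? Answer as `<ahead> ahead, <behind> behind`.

3 ahead, 0 behind

Reachable from 7929dd8: {295b4cd, 40f74c3, 73d50a8, 7929dd8, 7d7248b, a429823, b8e2f04, ea8c51c}.
Reachable from 7d7248b: {295b4cd, 40f74c3, 73d50a8, 7d7248b, a429823}.
Only in 7929dd8's history (ahead): {7929dd8, b8e2f04, ea8c51c} — 3.
Only in 7d7248b's history (behind): {} — 0.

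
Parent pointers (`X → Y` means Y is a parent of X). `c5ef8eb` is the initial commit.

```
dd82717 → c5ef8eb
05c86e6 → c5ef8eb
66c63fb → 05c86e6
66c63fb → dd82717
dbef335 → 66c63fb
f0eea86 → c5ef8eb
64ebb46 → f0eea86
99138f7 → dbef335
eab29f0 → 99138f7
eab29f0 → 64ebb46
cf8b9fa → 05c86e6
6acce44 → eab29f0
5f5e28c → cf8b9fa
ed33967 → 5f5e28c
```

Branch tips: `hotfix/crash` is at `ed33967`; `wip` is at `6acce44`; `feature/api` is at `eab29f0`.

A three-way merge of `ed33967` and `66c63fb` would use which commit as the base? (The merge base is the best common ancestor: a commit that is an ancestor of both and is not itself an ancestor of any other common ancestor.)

Ancestors of ed33967: {05c86e6, 5f5e28c, c5ef8eb, cf8b9fa, ed33967}.
Ancestors of 66c63fb: {05c86e6, 66c63fb, c5ef8eb, dd82717}.
Common ancestors: {05c86e6, c5ef8eb}.
Among these, 05c86e6 is not an ancestor of any other common ancestor — it is the merge base.

05c86e6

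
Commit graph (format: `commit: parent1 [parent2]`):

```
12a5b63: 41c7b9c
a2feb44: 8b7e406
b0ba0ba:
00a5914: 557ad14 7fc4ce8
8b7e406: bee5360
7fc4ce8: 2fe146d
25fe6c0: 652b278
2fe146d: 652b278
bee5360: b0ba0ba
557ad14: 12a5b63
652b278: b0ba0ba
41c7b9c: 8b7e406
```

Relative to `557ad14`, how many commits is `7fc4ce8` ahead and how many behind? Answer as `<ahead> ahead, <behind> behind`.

3 ahead, 5 behind

Reachable from 7fc4ce8: {2fe146d, 652b278, 7fc4ce8, b0ba0ba}.
Reachable from 557ad14: {12a5b63, 41c7b9c, 557ad14, 8b7e406, b0ba0ba, bee5360}.
Only in 7fc4ce8's history (ahead): {2fe146d, 652b278, 7fc4ce8} — 3.
Only in 557ad14's history (behind): {12a5b63, 41c7b9c, 557ad14, 8b7e406, bee5360} — 5.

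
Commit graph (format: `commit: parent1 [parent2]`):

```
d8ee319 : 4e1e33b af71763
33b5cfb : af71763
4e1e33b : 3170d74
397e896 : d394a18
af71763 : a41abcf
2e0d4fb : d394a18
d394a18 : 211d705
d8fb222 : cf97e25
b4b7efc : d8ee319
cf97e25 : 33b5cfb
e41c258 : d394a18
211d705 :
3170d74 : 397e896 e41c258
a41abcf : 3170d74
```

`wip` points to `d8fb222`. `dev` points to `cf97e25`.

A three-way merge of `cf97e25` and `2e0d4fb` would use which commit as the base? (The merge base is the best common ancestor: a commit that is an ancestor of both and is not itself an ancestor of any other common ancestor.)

Ancestors of cf97e25: {211d705, 3170d74, 33b5cfb, 397e896, a41abcf, af71763, cf97e25, d394a18, e41c258}.
Ancestors of 2e0d4fb: {211d705, 2e0d4fb, d394a18}.
Common ancestors: {211d705, d394a18}.
Among these, d394a18 is not an ancestor of any other common ancestor — it is the merge base.

d394a18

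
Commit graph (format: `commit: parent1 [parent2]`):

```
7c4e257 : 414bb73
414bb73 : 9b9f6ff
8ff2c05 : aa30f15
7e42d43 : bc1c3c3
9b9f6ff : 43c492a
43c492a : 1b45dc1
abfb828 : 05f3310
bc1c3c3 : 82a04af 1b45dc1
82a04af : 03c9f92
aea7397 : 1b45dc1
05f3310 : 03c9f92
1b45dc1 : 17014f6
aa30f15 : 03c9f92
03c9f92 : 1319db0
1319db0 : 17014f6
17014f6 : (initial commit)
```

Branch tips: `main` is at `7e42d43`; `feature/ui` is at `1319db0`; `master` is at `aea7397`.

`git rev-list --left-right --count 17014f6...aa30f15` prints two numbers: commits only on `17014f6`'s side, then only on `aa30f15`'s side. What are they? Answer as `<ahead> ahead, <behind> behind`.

0 ahead, 3 behind

Reachable from 17014f6: {17014f6}.
Reachable from aa30f15: {03c9f92, 1319db0, 17014f6, aa30f15}.
Only in 17014f6's history (ahead): {} — 0.
Only in aa30f15's history (behind): {03c9f92, 1319db0, aa30f15} — 3.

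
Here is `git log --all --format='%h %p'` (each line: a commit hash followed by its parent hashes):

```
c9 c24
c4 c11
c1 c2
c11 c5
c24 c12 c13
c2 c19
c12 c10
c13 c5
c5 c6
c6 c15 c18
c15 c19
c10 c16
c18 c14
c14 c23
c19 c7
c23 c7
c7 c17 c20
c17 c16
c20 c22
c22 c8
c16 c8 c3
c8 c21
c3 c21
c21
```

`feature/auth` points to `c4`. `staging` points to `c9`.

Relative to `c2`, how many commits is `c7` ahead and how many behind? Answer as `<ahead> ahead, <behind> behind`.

Reachable from c7: {c16, c17, c20, c21, c22, c3, c7, c8}.
Reachable from c2: {c16, c17, c19, c2, c20, c21, c22, c3, c7, c8}.
Only in c7's history (ahead): {} — 0.
Only in c2's history (behind): {c19, c2} — 2.

0 ahead, 2 behind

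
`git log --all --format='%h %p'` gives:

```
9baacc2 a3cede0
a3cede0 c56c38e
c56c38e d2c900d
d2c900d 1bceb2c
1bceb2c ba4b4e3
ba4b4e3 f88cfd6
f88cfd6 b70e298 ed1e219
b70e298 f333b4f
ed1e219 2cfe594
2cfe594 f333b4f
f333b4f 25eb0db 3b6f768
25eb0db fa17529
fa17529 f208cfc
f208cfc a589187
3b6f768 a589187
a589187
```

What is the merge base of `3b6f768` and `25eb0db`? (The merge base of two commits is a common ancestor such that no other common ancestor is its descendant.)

a589187

Ancestors of 3b6f768: {3b6f768, a589187}.
Ancestors of 25eb0db: {25eb0db, a589187, f208cfc, fa17529}.
Common ancestors: {a589187}.
The only common ancestor is a589187, so it is the merge base.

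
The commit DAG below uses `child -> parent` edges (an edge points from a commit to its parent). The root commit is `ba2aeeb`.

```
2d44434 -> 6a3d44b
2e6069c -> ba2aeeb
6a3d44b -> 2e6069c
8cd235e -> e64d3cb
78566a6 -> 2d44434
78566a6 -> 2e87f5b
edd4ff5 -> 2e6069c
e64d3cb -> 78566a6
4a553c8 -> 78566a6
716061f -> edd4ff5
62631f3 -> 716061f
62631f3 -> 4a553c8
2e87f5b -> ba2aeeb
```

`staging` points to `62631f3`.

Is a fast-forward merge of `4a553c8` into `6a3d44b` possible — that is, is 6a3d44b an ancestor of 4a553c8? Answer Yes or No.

A fast-forward from 6a3d44b to 4a553c8 is possible iff 6a3d44b is an ancestor of 4a553c8.
Ancestors of 4a553c8: {2d44434, 2e6069c, 2e87f5b, 4a553c8, 6a3d44b, 78566a6, ba2aeeb}.
6a3d44b is among them, so fast-forward is possible.

Yes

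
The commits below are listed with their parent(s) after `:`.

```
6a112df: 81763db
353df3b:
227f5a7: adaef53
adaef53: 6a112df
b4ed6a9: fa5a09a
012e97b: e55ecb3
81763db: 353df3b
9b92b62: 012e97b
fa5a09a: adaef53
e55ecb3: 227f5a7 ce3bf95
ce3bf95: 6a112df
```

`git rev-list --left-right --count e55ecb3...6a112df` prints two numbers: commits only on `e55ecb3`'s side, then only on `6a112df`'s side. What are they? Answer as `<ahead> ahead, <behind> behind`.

Reachable from e55ecb3: {227f5a7, 353df3b, 6a112df, 81763db, adaef53, ce3bf95, e55ecb3}.
Reachable from 6a112df: {353df3b, 6a112df, 81763db}.
Only in e55ecb3's history (ahead): {227f5a7, adaef53, ce3bf95, e55ecb3} — 4.
Only in 6a112df's history (behind): {} — 0.

4 ahead, 0 behind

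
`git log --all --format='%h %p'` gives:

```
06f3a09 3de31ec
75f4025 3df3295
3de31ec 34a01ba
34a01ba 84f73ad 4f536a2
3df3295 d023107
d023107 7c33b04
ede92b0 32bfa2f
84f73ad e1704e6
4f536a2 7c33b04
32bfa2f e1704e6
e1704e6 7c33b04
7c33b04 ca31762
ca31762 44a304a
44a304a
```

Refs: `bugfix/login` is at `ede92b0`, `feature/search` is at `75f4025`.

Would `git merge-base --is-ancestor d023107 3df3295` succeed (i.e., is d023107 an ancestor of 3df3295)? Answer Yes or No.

Yes

Ancestors of 3df3295 (commits reachable by following parents): {3df3295, 44a304a, 7c33b04, ca31762, d023107}.
d023107 is in that set, so it is an ancestor of 3df3295.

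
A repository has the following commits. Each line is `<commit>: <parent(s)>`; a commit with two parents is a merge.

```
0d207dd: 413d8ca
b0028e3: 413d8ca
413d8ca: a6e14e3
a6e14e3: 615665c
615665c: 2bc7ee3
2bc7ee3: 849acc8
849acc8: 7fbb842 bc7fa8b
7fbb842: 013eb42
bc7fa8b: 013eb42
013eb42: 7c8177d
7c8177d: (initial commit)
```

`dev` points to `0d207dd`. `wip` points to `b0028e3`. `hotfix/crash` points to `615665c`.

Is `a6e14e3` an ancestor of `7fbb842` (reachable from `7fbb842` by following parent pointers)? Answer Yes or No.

No

Ancestors of 7fbb842: {013eb42, 7c8177d, 7fbb842}.
a6e14e3 is not in that set, so it is not an ancestor of 7fbb842.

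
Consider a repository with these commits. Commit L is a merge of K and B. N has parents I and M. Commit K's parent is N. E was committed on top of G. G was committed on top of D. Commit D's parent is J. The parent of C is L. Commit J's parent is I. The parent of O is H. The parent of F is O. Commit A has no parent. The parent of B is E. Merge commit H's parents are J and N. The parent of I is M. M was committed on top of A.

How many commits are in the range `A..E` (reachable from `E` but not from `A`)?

Reachable from E: {A, D, E, G, I, J, M}.
Reachable from A: {A}.
In E's history but not A's: {D, E, G, I, J, M} — 6 commits.

6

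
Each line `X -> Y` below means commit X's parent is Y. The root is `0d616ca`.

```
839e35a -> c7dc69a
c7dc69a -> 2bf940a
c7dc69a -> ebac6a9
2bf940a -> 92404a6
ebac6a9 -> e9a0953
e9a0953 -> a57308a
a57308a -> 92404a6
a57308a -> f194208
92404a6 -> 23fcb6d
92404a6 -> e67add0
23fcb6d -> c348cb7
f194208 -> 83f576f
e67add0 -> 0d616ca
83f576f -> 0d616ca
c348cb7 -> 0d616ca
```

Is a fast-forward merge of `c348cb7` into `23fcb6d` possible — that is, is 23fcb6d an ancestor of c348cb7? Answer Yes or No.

A fast-forward from 23fcb6d to c348cb7 is possible iff 23fcb6d is an ancestor of c348cb7.
Ancestors of c348cb7: {0d616ca, c348cb7}.
23fcb6d is not among them, so fast-forward is not possible.

No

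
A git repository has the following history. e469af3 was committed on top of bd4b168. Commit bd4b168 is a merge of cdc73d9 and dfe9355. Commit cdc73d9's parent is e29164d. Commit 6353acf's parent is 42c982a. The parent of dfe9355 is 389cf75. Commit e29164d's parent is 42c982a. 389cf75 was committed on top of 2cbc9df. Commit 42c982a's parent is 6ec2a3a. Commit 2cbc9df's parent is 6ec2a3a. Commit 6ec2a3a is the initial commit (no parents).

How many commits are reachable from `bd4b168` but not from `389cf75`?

Reachable from bd4b168: {2cbc9df, 389cf75, 42c982a, 6ec2a3a, bd4b168, cdc73d9, dfe9355, e29164d}.
Reachable from 389cf75: {2cbc9df, 389cf75, 6ec2a3a}.
In bd4b168's history but not 389cf75's: {42c982a, bd4b168, cdc73d9, dfe9355, e29164d} — 5 commits.

5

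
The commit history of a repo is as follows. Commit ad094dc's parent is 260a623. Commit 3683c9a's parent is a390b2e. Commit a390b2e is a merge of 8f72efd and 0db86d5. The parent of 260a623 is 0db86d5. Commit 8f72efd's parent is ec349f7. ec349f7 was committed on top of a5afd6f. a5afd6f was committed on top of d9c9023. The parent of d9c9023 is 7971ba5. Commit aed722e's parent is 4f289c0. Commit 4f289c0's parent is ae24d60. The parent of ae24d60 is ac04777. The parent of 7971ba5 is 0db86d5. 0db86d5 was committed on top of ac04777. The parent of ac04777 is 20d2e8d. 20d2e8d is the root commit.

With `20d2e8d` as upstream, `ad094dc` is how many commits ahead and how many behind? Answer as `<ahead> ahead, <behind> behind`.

Reachable from ad094dc: {0db86d5, 20d2e8d, 260a623, ac04777, ad094dc}.
Reachable from 20d2e8d: {20d2e8d}.
Only in ad094dc's history (ahead): {0db86d5, 260a623, ac04777, ad094dc} — 4.
Only in 20d2e8d's history (behind): {} — 0.

4 ahead, 0 behind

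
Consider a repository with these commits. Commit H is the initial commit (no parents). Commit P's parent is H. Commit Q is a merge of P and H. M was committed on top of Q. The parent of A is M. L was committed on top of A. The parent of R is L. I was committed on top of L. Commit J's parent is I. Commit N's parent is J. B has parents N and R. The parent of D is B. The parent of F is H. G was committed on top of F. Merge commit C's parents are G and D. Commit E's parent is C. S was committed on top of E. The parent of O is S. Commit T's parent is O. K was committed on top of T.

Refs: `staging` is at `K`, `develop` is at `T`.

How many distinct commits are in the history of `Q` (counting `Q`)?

3

Walking parent pointers from Q: reachable set = {H, P, Q}.
That is 3 commits.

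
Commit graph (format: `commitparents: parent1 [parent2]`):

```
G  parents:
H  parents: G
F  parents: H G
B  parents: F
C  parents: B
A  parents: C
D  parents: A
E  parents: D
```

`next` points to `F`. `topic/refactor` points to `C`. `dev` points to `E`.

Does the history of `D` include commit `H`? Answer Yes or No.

Ancestors of D (commits reachable by following parents): {A, B, C, D, F, G, H}.
H is in that set, so it is an ancestor of D.

Yes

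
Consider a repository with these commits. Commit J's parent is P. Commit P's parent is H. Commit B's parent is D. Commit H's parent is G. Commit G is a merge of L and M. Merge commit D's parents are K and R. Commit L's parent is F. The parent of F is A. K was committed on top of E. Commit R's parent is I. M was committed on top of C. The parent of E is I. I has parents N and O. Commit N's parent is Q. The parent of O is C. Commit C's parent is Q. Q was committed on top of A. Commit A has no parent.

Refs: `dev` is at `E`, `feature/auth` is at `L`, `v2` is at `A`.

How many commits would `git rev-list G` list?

Walking parent pointers from G: reachable set = {A, C, F, G, L, M, Q}.
That is 7 commits.

7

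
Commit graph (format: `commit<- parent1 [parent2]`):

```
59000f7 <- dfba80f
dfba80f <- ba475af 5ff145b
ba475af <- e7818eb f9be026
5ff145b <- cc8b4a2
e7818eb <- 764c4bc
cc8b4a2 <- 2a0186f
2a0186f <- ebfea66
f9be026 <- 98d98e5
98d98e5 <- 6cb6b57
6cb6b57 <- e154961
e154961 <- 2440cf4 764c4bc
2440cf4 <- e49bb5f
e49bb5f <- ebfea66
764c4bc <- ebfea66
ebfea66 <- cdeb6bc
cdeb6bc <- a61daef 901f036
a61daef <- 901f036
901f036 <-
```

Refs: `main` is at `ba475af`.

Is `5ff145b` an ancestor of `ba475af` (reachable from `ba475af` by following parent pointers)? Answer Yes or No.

Ancestors of ba475af: {2440cf4, 6cb6b57, 764c4bc, 901f036, 98d98e5, a61daef, ba475af, cdeb6bc, e154961, e49bb5f, e7818eb, ebfea66, f9be026}.
5ff145b is not in that set, so it is not an ancestor of ba475af.

No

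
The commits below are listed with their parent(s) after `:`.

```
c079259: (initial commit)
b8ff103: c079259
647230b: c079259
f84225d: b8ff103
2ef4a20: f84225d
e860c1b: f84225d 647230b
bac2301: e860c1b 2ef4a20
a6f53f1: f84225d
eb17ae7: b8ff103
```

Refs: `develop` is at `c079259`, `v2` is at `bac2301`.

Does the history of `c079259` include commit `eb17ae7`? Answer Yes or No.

No

Ancestors of c079259: {c079259}.
eb17ae7 is not in that set, so it is not an ancestor of c079259.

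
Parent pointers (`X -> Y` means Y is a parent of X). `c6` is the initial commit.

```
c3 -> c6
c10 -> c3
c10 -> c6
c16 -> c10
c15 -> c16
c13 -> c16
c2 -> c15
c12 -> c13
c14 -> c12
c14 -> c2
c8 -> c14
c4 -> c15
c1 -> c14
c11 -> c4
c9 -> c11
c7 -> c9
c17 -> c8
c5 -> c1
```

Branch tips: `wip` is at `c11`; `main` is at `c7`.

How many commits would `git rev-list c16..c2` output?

2

Reachable from c2: {c10, c15, c16, c2, c3, c6}.
Reachable from c16: {c10, c16, c3, c6}.
In c2's history but not c16's: {c15, c2} — 2 commits.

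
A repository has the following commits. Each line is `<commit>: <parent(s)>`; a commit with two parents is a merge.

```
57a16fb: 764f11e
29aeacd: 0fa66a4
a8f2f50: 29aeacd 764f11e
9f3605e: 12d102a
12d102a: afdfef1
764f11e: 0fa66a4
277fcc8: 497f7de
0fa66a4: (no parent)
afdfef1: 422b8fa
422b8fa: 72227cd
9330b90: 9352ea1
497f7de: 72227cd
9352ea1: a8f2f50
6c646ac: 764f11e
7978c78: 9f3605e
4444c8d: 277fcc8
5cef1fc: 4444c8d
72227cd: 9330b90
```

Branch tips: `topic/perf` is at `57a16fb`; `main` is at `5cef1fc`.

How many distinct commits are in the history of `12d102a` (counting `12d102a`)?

Walking parent pointers from 12d102a: reachable set = {0fa66a4, 12d102a, 29aeacd, 422b8fa, 72227cd, 764f11e, 9330b90, 9352ea1, a8f2f50, afdfef1}.
That is 10 commits.

10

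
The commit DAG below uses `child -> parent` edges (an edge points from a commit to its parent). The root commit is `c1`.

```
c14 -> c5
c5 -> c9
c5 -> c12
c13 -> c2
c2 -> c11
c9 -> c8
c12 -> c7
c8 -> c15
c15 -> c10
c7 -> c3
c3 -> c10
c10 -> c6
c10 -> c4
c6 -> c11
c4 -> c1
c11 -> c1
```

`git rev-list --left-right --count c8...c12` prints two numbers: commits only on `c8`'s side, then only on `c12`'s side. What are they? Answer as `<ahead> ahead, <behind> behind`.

Reachable from c8: {c1, c10, c11, c15, c4, c6, c8}.
Reachable from c12: {c1, c10, c11, c12, c3, c4, c6, c7}.
Only in c8's history (ahead): {c15, c8} — 2.
Only in c12's history (behind): {c12, c3, c7} — 3.

2 ahead, 3 behind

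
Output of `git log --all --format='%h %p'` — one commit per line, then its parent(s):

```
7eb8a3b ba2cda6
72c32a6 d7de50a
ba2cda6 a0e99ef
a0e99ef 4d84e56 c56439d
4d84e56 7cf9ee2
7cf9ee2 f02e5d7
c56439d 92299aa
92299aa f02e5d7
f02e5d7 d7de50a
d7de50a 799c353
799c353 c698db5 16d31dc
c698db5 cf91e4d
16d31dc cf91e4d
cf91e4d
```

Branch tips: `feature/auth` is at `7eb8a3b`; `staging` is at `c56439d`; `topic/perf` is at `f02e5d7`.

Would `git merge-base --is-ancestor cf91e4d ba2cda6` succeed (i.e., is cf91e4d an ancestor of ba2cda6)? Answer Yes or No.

Ancestors of ba2cda6 (commits reachable by following parents): {16d31dc, 4d84e56, 799c353, 7cf9ee2, 92299aa, a0e99ef, ba2cda6, c56439d, c698db5, cf91e4d, d7de50a, f02e5d7}.
cf91e4d is in that set, so it is an ancestor of ba2cda6.

Yes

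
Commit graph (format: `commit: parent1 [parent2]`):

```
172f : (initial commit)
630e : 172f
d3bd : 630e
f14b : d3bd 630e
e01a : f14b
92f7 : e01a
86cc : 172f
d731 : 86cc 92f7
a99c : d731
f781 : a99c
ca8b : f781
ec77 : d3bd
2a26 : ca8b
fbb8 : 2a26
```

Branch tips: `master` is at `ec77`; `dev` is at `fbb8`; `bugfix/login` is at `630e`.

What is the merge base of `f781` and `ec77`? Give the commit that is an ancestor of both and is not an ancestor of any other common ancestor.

Ancestors of f781: {172f, 630e, 86cc, 92f7, a99c, d3bd, d731, e01a, f14b, f781}.
Ancestors of ec77: {172f, 630e, d3bd, ec77}.
Common ancestors: {172f, 630e, d3bd}.
Among these, d3bd is not an ancestor of any other common ancestor — it is the merge base.

d3bd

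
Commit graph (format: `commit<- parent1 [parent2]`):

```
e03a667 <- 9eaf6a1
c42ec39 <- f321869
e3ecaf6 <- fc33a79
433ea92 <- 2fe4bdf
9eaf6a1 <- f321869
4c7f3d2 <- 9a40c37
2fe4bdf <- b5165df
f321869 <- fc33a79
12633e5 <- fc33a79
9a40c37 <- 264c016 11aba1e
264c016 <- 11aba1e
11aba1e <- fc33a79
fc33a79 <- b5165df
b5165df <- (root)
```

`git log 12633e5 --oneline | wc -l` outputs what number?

Walking parent pointers from 12633e5: reachable set = {12633e5, b5165df, fc33a79}.
That is 3 commits.

3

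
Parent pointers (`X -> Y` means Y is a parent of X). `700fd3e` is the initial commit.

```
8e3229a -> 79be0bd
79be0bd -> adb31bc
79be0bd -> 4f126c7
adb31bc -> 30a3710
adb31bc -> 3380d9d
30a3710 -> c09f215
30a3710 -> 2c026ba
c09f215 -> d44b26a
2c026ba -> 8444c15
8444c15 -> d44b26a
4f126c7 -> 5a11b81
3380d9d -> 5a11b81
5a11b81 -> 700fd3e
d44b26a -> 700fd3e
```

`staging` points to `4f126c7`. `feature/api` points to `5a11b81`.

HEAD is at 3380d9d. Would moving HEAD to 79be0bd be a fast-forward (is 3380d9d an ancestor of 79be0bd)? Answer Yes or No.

Yes

A fast-forward from 3380d9d to 79be0bd is possible iff 3380d9d is an ancestor of 79be0bd.
Ancestors of 79be0bd: {2c026ba, 30a3710, 3380d9d, 4f126c7, 5a11b81, 700fd3e, 79be0bd, 8444c15, adb31bc, c09f215, d44b26a}.
3380d9d is among them, so fast-forward is possible.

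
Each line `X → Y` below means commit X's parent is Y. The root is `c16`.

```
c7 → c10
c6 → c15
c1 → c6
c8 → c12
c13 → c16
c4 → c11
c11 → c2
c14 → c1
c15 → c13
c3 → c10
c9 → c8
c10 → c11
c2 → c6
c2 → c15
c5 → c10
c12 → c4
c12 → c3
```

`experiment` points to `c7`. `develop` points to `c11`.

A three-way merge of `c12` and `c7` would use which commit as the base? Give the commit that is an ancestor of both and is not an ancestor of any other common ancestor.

c10

Ancestors of c12: {c10, c11, c12, c13, c15, c16, c2, c3, c4, c6}.
Ancestors of c7: {c10, c11, c13, c15, c16, c2, c6, c7}.
Common ancestors: {c10, c11, c13, c15, c16, c2, c6}.
Among these, c10 is not an ancestor of any other common ancestor — it is the merge base.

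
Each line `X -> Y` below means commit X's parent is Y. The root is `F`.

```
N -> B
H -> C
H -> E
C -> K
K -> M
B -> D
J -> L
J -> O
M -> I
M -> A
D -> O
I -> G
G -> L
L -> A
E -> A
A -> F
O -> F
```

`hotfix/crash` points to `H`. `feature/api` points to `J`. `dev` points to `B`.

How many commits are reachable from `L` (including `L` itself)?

Walking parent pointers from L: reachable set = {A, F, L}.
That is 3 commits.

3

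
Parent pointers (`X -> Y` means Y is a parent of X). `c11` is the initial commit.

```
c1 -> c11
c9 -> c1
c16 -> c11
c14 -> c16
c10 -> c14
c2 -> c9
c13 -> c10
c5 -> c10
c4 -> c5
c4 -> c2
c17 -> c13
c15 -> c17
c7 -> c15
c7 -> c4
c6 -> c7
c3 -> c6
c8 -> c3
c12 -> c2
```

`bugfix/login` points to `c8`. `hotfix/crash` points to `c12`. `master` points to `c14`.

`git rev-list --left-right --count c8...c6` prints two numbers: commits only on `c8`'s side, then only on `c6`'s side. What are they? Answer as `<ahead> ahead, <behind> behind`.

Reachable from c8: {c1, c10, c11, c13, c14, c15, c16, c17, c2, c3, c4, c5, c6, c7, c8, c9}.
Reachable from c6: {c1, c10, c11, c13, c14, c15, c16, c17, c2, c4, c5, c6, c7, c9}.
Only in c8's history (ahead): {c3, c8} — 2.
Only in c6's history (behind): {} — 0.

2 ahead, 0 behind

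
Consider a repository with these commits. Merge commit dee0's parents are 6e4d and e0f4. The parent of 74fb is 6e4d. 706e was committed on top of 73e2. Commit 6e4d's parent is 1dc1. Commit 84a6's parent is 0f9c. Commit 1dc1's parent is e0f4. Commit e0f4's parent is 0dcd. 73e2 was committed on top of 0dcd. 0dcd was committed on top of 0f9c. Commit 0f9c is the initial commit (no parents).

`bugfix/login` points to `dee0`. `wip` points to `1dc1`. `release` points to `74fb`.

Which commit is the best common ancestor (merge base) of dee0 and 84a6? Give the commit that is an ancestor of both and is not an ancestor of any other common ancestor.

Ancestors of dee0: {0dcd, 0f9c, 1dc1, 6e4d, dee0, e0f4}.
Ancestors of 84a6: {0f9c, 84a6}.
Common ancestors: {0f9c}.
The only common ancestor is 0f9c, so it is the merge base.

0f9c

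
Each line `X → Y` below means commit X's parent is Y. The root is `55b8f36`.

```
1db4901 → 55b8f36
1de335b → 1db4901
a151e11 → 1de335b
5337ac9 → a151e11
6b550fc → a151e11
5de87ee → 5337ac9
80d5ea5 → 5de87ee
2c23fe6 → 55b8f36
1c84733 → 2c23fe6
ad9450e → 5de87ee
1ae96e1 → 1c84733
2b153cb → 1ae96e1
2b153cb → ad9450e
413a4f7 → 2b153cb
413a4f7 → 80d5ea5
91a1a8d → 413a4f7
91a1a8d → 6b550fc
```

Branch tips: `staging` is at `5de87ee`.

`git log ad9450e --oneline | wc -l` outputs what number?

Walking parent pointers from ad9450e: reachable set = {1db4901, 1de335b, 5337ac9, 55b8f36, 5de87ee, a151e11, ad9450e}.
That is 7 commits.

7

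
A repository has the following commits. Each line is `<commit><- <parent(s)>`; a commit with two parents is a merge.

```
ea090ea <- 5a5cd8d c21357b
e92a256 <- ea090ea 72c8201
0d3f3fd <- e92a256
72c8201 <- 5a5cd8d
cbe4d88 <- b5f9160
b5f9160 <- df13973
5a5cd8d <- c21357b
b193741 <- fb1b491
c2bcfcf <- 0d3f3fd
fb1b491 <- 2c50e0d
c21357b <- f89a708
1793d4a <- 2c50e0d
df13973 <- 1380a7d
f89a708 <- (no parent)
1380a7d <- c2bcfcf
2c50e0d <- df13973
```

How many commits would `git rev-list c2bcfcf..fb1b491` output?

4

Reachable from fb1b491: {0d3f3fd, 1380a7d, 2c50e0d, 5a5cd8d, 72c8201, c21357b, c2bcfcf, df13973, e92a256, ea090ea, f89a708, fb1b491}.
Reachable from c2bcfcf: {0d3f3fd, 5a5cd8d, 72c8201, c21357b, c2bcfcf, e92a256, ea090ea, f89a708}.
In fb1b491's history but not c2bcfcf's: {1380a7d, 2c50e0d, df13973, fb1b491} — 4 commits.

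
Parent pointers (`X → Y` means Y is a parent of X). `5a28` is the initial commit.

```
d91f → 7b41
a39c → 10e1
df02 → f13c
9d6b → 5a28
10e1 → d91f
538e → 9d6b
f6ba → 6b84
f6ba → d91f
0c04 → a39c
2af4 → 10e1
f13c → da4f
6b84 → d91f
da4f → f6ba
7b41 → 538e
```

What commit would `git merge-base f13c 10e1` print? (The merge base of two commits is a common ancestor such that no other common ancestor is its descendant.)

d91f

Ancestors of f13c: {538e, 5a28, 6b84, 7b41, 9d6b, d91f, da4f, f13c, f6ba}.
Ancestors of 10e1: {10e1, 538e, 5a28, 7b41, 9d6b, d91f}.
Common ancestors: {538e, 5a28, 7b41, 9d6b, d91f}.
Among these, d91f is not an ancestor of any other common ancestor — it is the merge base.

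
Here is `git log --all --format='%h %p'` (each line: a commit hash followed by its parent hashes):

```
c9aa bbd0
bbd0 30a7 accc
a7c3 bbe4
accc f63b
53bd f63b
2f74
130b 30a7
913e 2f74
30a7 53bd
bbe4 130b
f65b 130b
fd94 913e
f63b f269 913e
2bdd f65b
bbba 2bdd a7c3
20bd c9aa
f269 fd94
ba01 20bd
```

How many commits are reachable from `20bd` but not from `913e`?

Reachable from 20bd: {20bd, 2f74, 30a7, 53bd, 913e, accc, bbd0, c9aa, f269, f63b, fd94}.
Reachable from 913e: {2f74, 913e}.
In 20bd's history but not 913e's: {20bd, 30a7, 53bd, accc, bbd0, c9aa, f269, f63b, fd94} — 9 commits.

9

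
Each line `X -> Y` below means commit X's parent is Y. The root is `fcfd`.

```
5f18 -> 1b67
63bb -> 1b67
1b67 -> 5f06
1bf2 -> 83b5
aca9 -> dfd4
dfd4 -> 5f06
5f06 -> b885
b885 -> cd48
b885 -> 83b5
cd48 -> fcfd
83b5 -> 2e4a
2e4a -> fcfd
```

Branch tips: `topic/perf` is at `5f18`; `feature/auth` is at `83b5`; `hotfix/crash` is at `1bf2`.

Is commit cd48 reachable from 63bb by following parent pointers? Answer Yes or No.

Ancestors of 63bb (commits reachable by following parents): {1b67, 2e4a, 5f06, 63bb, 83b5, b885, cd48, fcfd}.
cd48 is in that set, so it is an ancestor of 63bb.

Yes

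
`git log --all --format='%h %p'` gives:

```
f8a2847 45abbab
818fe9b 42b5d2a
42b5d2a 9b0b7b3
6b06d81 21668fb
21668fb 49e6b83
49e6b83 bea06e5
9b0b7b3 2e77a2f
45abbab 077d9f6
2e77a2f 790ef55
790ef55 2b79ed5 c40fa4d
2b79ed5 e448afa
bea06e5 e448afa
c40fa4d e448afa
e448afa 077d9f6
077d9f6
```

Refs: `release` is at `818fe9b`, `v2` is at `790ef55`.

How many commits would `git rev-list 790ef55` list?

Walking parent pointers from 790ef55: reachable set = {077d9f6, 2b79ed5, 790ef55, c40fa4d, e448afa}.
That is 5 commits.

5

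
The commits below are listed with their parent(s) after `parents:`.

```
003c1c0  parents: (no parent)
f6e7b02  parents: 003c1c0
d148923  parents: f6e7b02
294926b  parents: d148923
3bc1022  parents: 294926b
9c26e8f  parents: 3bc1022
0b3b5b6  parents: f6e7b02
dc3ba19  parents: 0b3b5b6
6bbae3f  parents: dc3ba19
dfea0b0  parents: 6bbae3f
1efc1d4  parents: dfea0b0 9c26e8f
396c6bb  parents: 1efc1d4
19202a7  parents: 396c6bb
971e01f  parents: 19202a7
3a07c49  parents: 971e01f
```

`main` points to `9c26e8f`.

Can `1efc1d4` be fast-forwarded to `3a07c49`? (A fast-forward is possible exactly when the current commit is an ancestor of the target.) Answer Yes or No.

Yes

A fast-forward from 1efc1d4 to 3a07c49 is possible iff 1efc1d4 is an ancestor of 3a07c49.
Ancestors of 3a07c49: {003c1c0, 0b3b5b6, 19202a7, 1efc1d4, 294926b, 396c6bb, 3a07c49, 3bc1022, 6bbae3f, 971e01f, 9c26e8f, d148923, dc3ba19, dfea0b0, f6e7b02}.
1efc1d4 is among them, so fast-forward is possible.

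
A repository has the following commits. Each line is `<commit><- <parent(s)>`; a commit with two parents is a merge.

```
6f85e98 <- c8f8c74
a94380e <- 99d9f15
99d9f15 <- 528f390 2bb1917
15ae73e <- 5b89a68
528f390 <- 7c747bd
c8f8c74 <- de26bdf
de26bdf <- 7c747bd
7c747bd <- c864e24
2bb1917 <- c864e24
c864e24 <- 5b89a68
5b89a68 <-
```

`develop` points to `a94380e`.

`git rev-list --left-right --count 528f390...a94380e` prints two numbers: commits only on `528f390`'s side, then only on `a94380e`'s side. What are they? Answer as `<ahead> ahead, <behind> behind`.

0 ahead, 3 behind

Reachable from 528f390: {528f390, 5b89a68, 7c747bd, c864e24}.
Reachable from a94380e: {2bb1917, 528f390, 5b89a68, 7c747bd, 99d9f15, a94380e, c864e24}.
Only in 528f390's history (ahead): {} — 0.
Only in a94380e's history (behind): {2bb1917, 99d9f15, a94380e} — 3.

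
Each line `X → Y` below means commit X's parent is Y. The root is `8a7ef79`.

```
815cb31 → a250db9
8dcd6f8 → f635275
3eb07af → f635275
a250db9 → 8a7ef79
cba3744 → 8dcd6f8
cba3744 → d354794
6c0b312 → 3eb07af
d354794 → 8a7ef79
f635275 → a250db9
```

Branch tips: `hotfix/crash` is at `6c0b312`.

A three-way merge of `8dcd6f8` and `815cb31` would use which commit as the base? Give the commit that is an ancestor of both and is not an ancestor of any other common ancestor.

Ancestors of 8dcd6f8: {8a7ef79, 8dcd6f8, a250db9, f635275}.
Ancestors of 815cb31: {815cb31, 8a7ef79, a250db9}.
Common ancestors: {8a7ef79, a250db9}.
Among these, a250db9 is not an ancestor of any other common ancestor — it is the merge base.

a250db9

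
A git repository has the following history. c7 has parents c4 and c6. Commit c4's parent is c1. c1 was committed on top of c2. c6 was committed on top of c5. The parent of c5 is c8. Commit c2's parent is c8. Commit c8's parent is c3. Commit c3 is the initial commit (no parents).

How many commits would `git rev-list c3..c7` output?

Reachable from c7: {c1, c2, c3, c4, c5, c6, c7, c8}.
Reachable from c3: {c3}.
In c7's history but not c3's: {c1, c2, c4, c5, c6, c7, c8} — 7 commits.

7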